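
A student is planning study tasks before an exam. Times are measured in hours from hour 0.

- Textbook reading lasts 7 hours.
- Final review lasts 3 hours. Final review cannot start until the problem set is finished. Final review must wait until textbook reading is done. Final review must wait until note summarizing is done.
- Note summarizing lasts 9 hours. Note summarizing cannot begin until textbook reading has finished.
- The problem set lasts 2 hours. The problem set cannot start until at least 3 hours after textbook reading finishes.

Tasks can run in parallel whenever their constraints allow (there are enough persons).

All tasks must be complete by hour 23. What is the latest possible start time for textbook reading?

To finish by hour 23, final review (duration 3) must start no later than hour 20.
The problem set has to be done before final review (must start by hour 20). That means finishing by hour 20, i.e. starting by 20 − 2 = hour 18.
Note summarizing feeds into final review (must start by hour 20); so note summarizing must finish by hour 20 and therefore start by hour 11.
Textbook reading feeds the problem set (must start by hour 18, minus 3-hour gap → hour 15); note summarizing (must start by hour 11); final review (must start by hour 20). Taking the minimum, textbook reading must finish by hour 11 and start by 11 − 7 = hour 4.

4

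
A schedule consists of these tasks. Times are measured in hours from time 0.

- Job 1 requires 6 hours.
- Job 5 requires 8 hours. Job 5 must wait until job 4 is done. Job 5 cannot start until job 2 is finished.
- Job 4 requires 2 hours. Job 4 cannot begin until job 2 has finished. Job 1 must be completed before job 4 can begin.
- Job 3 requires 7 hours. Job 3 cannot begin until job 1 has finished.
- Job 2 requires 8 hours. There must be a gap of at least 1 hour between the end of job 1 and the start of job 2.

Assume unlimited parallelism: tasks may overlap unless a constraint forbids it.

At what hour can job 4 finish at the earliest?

Job 1 can start immediately at hour 0; it finishes at hour 6.
Job 2 cannot begin until job 1 (finishes hour 6, plus 1-hour gap → hour 7). It runs from hour 7 to 7 + 8 = hour 15.
Job 4 cannot start until job 2 (finishes hour 15); job 1 (finishes hour 6). The controlling bound is hour 15, so job 4 finishes at 15 + 2 = hour 17.

17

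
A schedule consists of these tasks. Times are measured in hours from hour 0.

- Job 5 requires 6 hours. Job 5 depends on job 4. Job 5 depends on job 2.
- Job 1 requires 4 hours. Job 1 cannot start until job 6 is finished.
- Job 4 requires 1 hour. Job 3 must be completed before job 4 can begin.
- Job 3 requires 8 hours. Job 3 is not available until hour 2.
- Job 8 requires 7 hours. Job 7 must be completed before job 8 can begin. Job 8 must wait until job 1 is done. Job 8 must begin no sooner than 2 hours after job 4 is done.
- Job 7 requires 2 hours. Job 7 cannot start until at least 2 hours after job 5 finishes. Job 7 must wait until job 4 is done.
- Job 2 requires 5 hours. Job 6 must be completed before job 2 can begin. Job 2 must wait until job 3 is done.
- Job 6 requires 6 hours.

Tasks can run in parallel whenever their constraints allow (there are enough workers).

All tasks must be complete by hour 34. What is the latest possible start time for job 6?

Nothing follows job 8; the deadline of hour 34 is its only limit. It must start by 34 − 7 = hour 27.
Job 7 feeds into job 8 (must start by hour 27); so job 7 must finish by hour 27 and therefore start by hour 25.
Job 5 feeds into job 7 (must start by hour 25, minus 2-hour gap → hour 23); so job 5 must finish by hour 23 and therefore start by hour 17.
Job 2 must finish before job 5 (must start by hour 17). With a 5-hour duration, job 2 must start by 17 − 5 = hour 12.
Job 1 must finish before job 8 (must start by hour 27). With a 4-hour duration, job 1 must start by 27 − 4 = hour 23.
For job 6: job 1 (must start by hour 23); job 2 (must start by hour 12). The most restrictive is hour 12; with a 6-hour duration, job 6 must start by hour 6.

6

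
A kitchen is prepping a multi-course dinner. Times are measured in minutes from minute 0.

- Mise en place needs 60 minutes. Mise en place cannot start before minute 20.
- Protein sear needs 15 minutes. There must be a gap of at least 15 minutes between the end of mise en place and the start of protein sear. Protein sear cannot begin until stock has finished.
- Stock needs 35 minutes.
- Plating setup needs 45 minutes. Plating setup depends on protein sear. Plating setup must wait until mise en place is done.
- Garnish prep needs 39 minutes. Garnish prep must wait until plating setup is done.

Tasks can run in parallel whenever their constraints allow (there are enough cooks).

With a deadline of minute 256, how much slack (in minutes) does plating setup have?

62

Stock can start immediately at minute 0; it finishes at minute 35.
After its own release at minute 20, mise en place can start at minute 20 and finishes at minute 80.
Protein sear has to wait for mise en place (finishes minute 80, plus 15-minute gap → minute 95); stock (finishes minute 35). The latest of these is minute 95, so protein sear runs minute 95 to 95 + 15 = minute 110.
Plating setup cannot start until protein sear (finishes minute 110); mise en place (finishes minute 80). The controlling bound is minute 110, so plating setup finishes at 110 + 45 = minute 155.

Working backward from the deadline:
Garnish prep must finish by minute 256; it takes 39 minutes, so it must start by 256 − 39 = minute 217.
Plating setup feeds into garnish prep (must start by minute 217); so plating setup must finish by minute 217 and therefore start by minute 172.
So plating setup can start as early as minute 110 and as late as minute 172, giving 172 − 110 = 62 minutes of slack.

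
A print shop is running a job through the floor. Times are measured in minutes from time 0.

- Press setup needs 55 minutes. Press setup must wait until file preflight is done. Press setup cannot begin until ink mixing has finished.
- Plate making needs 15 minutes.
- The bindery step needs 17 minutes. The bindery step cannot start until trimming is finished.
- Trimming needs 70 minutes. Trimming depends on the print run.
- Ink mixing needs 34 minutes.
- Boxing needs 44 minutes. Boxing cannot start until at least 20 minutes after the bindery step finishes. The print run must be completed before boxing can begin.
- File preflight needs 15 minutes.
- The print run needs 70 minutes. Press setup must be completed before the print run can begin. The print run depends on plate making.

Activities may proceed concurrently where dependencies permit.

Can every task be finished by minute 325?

Nothing blocks ink mixing, so it runs from minute 0 to minute 34.
Plate making can start immediately at minute 0; it finishes at minute 15.
File preflight can start immediately at minute 0; it finishes at minute 15.
Press setup cannot start until file preflight (finishes minute 15); ink mixing (finishes minute 34). The controlling bound is minute 34, so press setup finishes at 34 + 55 = minute 89.
The print run needs all of press setup (finishes minute 89); plate making (finishes minute 15). That puts its earliest start at minute 89; it finishes at 89 + 70 = minute 159.
Trimming cannot begin until the print run (finishes minute 159). It runs from minute 159 to 159 + 70 = minute 229.
The bindery step waits on trimming (finishes minute 229), so it starts at minute 229 and finishes at 229 + 17 = minute 246.
For boxing: the bindery step (finishes minute 246, plus 20-minute gap → minute 266); the print run (finishes minute 159). Taking the maximum gives a start of minute 266, and it finishes at 266 + 44 = minute 310.
Every task is finished by minute 310, which is no later than the deadline of 325, so the schedule is feasible.

Yes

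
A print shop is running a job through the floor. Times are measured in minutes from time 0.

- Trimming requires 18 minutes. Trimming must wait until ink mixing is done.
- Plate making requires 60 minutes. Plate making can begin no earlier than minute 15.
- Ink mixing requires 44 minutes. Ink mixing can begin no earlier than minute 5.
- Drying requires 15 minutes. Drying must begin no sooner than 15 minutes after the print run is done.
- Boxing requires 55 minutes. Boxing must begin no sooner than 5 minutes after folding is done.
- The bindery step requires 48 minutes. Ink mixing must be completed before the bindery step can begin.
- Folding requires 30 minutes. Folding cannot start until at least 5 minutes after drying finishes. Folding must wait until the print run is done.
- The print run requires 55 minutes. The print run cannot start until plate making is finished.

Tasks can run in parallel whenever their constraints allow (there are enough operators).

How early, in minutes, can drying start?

After its own release at minute 15, plate making can start at minute 15 and finishes at minute 75.
The print run cannot begin until plate making (finishes minute 75). It runs from minute 75 to 75 + 55 = minute 130.
Drying waits on the print run (finishes minute 130, plus 15-minute gap → minute 145), so the earliest it can start is minute 145.

145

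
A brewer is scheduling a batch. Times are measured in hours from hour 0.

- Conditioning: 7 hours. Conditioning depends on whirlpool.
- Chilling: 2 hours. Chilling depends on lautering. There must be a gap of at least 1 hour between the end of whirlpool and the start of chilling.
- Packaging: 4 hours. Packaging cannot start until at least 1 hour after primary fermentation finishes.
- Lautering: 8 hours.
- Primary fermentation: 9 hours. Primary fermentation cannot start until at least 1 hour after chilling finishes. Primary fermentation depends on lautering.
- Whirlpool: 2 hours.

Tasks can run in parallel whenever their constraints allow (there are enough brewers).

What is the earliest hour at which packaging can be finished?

Whirlpool has no prerequisites, so it starts at hour 0 and finishes at hour 2.
Nothing blocks lautering, so it runs from hour 0 to hour 8.
Chilling has to wait for lautering (finishes hour 8); whirlpool (finishes hour 2, plus 1-hour gap → hour 3). The latest of these is hour 8, so chilling runs hour 8 to 8 + 2 = hour 10.
Primary fermentation has to wait for chilling (finishes hour 10, plus 1-hour gap → hour 11); lautering (finishes hour 8). The latest of these is hour 11, so primary fermentation runs hour 11 to 11 + 9 = hour 20.
Packaging cannot begin until primary fermentation (finishes hour 20, plus 1-hour gap → hour 21). It runs from hour 21 to 21 + 4 = hour 25.

25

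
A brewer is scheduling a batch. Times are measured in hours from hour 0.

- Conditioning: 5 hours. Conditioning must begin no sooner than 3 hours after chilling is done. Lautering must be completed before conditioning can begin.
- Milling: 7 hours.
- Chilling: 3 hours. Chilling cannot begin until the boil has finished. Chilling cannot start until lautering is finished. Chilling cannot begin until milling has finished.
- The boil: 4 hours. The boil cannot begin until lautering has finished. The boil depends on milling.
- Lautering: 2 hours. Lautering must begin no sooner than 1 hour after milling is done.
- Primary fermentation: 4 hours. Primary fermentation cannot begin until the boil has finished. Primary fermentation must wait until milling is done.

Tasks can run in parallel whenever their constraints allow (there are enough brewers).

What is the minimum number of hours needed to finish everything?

25

Nothing blocks milling, so it runs from hour 0 to hour 7.
Lautering waits on milling (finishes hour 7, plus 1-hour gap → hour 8), so it starts at hour 8 and finishes at 8 + 2 = hour 10.
For the boil: lautering (finishes hour 10); milling (finishes hour 7). Taking the maximum gives a start of hour 10, and it finishes at 10 + 4 = hour 14.
Primary fermentation cannot start until the boil (finishes hour 14); milling (finishes hour 7). The controlling bound is hour 14, so primary fermentation finishes at 14 + 4 = hour 18.
Chilling needs all of the boil (finishes hour 14); lautering (finishes hour 10); milling (finishes hour 7). That puts its earliest start at hour 14; it finishes at 14 + 3 = hour 17.
For conditioning: chilling (finishes hour 17, plus 3-hour gap → hour 20); lautering (finishes hour 10). Taking the maximum gives a start of hour 20, and it finishes at 20 + 5 = hour 25.
All tasks are finished once the last one completes. Finish times: Milling at 7, Lautering at 10, The boil at 14, Chilling at 17, Primary fermentation at 18, Conditioning at 25. The latest is hour 25.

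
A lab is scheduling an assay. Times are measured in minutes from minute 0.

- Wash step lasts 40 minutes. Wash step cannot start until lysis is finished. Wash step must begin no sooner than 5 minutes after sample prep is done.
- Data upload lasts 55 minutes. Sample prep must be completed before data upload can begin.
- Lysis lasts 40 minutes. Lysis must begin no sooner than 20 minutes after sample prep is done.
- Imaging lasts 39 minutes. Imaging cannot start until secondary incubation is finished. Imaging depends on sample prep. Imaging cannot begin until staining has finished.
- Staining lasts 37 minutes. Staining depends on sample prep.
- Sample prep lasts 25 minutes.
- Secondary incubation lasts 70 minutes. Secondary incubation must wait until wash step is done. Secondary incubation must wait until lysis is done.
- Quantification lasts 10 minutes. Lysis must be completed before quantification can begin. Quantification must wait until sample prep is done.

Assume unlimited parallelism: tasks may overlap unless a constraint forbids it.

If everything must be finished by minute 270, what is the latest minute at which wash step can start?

121

Imaging has no dependents, so it just needs to finish by minute 270. Starting by 270 − 39 = minute 231 achieves that.
Secondary incubation feeds into imaging (must start by minute 231); so secondary incubation must finish by minute 231 and therefore start by minute 161.
Since secondary incubation (must start by minute 161) depends on it, wash step must finish by minute 161. Backing off its 40-minute duration gives a latest start of minute 121.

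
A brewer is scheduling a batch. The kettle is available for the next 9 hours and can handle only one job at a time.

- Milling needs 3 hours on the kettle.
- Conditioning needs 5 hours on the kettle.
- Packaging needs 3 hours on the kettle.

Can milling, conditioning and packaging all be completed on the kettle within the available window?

No

Running back to back, the jobs need 3 + 5 + 3 = 11 hours on the kettle.
Since 11 > 9, they cannot all fit.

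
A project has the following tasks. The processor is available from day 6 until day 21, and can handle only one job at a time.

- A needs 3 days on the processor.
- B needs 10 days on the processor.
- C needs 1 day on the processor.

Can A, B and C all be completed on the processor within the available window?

Yes

The processor window is 21 − 6 = 15 days.
Running back to back, the jobs need 3 + 10 + 1 = 14 days on the processor.
Since 14 ≤ 15, they fit within the window.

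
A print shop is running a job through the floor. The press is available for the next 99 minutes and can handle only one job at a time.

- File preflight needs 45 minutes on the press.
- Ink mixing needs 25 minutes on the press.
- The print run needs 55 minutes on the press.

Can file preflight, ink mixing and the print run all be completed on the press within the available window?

Running back to back, the jobs need 45 + 25 + 55 = 125 minutes on the press.
Since 125 > 99, they cannot all fit.

No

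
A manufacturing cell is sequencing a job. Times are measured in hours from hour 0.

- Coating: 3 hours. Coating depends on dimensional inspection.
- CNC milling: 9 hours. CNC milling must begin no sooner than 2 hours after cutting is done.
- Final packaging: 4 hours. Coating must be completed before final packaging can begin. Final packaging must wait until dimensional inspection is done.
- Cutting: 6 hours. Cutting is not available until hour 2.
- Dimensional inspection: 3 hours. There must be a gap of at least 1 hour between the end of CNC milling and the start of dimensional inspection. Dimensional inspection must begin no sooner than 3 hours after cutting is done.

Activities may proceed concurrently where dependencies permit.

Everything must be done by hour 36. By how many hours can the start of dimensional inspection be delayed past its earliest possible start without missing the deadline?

Cutting cannot begin until its own release at hour 2. It runs from hour 2 to 2 + 6 = hour 8.
After cutting (finishes hour 8, plus 2-hour gap → hour 10), CNC milling can start at hour 10 and finishes at hour 19.
Dimensional inspection has to wait for CNC milling (finishes hour 19, plus 1-hour gap → hour 20); cutting (finishes hour 8, plus 3-hour gap → hour 11). The latest of these is hour 20, so dimensional inspection runs hour 20 to 20 + 3 = hour 23.

Working backward from the deadline:
Final packaging has no dependents, so it just needs to finish by hour 36. Starting by 36 − 4 = hour 32 achieves that.
Coating feeds into final packaging (must start by hour 32); so coating must finish by hour 32 and therefore start by hour 29.
For dimensional inspection: coating (must start by hour 29); final packaging (must start by hour 32). The most restrictive is hour 29; with a 3-hour duration, dimensional inspection must start by hour 26.
So dimensional inspection can start as early as hour 20 and as late as hour 26, giving 26 − 20 = 6 hours of slack.

6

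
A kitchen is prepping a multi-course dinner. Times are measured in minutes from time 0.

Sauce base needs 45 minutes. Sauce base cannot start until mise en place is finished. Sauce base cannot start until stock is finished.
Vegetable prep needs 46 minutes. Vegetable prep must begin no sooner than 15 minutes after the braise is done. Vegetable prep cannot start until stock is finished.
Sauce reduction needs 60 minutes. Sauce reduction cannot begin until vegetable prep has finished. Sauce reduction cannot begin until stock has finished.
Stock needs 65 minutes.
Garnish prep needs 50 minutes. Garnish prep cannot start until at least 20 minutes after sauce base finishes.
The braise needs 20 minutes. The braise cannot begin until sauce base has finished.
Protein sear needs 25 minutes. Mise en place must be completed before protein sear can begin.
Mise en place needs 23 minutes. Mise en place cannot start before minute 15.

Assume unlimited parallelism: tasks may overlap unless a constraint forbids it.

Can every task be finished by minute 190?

Stock can start immediately at minute 0; it finishes at minute 65.
After its own release at minute 15, mise en place can start at minute 15 and finishes at minute 38.
Protein sear waits on mise en place (finishes minute 38), so it starts at minute 38 and finishes at 38 + 25 = minute 63.
Sauce base cannot start until mise en place (finishes minute 38); stock (finishes minute 65). The controlling bound is minute 65, so sauce base finishes at 65 + 45 = minute 110.
Garnish prep cannot begin until sauce base (finishes minute 110, plus 20-minute gap → minute 130). It runs from minute 130 to 130 + 50 = minute 180.
After sauce base (finishes minute 110), the braise can start at minute 110 and finishes at minute 130.
Vegetable prep cannot start until the braise (finishes minute 130, plus 15-minute gap → minute 145); stock (finishes minute 65). The controlling bound is minute 145, so vegetable prep finishes at 145 + 46 = minute 191.
Sauce reduction has to wait for vegetable prep (finishes minute 191); stock (finishes minute 65). The latest of these is minute 191, so sauce reduction runs minute 191 to 191 + 60 = minute 251.
The earliest everything can be done is minute 251, which is after the deadline of 190, so it is not possible.

No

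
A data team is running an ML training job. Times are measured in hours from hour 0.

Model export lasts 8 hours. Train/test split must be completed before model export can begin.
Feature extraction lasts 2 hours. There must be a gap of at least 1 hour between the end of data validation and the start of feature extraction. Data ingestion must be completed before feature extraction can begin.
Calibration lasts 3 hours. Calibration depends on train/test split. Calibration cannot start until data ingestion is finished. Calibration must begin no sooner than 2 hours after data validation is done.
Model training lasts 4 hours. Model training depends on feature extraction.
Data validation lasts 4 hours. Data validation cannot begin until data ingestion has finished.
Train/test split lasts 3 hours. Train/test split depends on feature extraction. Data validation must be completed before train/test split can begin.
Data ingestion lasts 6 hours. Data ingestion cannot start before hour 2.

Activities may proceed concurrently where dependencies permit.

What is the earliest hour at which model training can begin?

Data ingestion cannot begin until its own release at hour 2. It runs from hour 2 to 2 + 6 = hour 8.
After data ingestion (finishes hour 8), data validation can start at hour 8 and finishes at hour 12.
Feature extraction has to wait for data validation (finishes hour 12, plus 1-hour gap → hour 13); data ingestion (finishes hour 8). The latest of these is hour 13, so feature extraction runs hour 13 to 13 + 2 = hour 15.
Model training waits on feature extraction (finishes hour 15), so the earliest it can start is hour 15.

15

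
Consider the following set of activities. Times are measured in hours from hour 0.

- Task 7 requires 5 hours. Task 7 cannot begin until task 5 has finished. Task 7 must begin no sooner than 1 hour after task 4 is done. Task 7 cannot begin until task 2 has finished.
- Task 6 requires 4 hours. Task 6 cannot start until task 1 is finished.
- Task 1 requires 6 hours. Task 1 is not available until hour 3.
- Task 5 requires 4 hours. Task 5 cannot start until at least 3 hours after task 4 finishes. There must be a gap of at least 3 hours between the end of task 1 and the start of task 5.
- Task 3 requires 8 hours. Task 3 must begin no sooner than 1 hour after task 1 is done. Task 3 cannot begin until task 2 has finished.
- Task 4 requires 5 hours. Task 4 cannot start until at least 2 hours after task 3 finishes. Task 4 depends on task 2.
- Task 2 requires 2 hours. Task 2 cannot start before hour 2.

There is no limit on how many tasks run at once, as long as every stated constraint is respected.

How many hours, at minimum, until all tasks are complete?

37

Task 2 waits on its own release at hour 2, so it starts at hour 2 and finishes at 2 + 2 = hour 4.
Task 1 cannot begin until its own release at hour 3. It runs from hour 3 to 3 + 6 = hour 9.
Task 6 cannot begin until task 1 (finishes hour 9). It runs from hour 9 to 9 + 4 = hour 13.
Task 3 needs all of task 1 (finishes hour 9, plus 1-hour gap → hour 10); task 2 (finishes hour 4). That puts its earliest start at hour 10; it finishes at 10 + 8 = hour 18.
Task 4 cannot start until task 3 (finishes hour 18, plus 2-hour gap → hour 20); task 2 (finishes hour 4). The controlling bound is hour 20, so task 4 finishes at 20 + 5 = hour 25.
Task 5 cannot start until task 4 (finishes hour 25, plus 3-hour gap → hour 28); task 1 (finishes hour 9, plus 3-hour gap → hour 12). The controlling bound is hour 28, so task 5 finishes at 28 + 4 = hour 32.
Task 7 has to wait for task 5 (finishes hour 32); task 4 (finishes hour 25, plus 1-hour gap → hour 26); task 2 (finishes hour 4). The latest of these is hour 32, so task 7 runs hour 32 to 32 + 5 = hour 37.
All tasks are finished once the last one completes. Finish times: Task 1 at 9, Task 2 at 4, Task 3 at 18, Task 4 at 25, Task 5 at 32, Task 6 at 13, Task 7 at 37. The latest is hour 37.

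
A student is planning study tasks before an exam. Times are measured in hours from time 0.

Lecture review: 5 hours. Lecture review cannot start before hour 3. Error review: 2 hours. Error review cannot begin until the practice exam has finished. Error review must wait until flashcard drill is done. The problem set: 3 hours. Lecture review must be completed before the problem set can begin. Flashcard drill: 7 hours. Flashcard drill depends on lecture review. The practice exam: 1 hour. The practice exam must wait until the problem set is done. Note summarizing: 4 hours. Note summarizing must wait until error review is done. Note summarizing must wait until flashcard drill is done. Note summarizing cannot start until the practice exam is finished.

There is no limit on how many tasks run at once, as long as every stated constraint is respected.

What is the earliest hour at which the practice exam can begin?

11

After its own release at hour 3, lecture review can start at hour 3 and finishes at hour 8.
The problem set cannot begin until lecture review (finishes hour 8). It runs from hour 8 to 8 + 3 = hour 11.
The practice exam waits on the problem set (finishes hour 11), so the earliest it can start is hour 11.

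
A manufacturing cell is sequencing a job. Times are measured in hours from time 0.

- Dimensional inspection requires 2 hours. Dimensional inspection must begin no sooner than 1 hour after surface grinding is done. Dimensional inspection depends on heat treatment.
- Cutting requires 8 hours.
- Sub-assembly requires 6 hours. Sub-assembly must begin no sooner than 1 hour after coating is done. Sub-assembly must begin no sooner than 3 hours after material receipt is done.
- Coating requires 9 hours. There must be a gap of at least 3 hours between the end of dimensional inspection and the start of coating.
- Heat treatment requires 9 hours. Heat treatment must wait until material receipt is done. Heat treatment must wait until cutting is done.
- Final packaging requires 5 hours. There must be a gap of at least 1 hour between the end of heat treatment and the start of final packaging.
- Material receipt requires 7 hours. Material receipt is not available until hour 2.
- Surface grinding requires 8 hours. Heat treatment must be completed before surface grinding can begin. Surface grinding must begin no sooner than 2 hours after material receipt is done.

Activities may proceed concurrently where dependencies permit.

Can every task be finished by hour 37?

No

Cutting can start immediately at hour 0; it finishes at hour 8.
Material receipt cannot begin until its own release at hour 2. It runs from hour 2 to 2 + 7 = hour 9.
Heat treatment needs all of material receipt (finishes hour 9); cutting (finishes hour 8). That puts its earliest start at hour 9; it finishes at 9 + 9 = hour 18.
After heat treatment (finishes hour 18, plus 1-hour gap → hour 19), final packaging can start at hour 19 and finishes at hour 24.
Surface grinding has to wait for heat treatment (finishes hour 18); material receipt (finishes hour 9, plus 2-hour gap → hour 11). The latest of these is hour 18, so surface grinding runs hour 18 to 18 + 8 = hour 26.
Dimensional inspection needs all of surface grinding (finishes hour 26, plus 1-hour gap → hour 27); heat treatment (finishes hour 18). That puts its earliest start at hour 27; it finishes at 27 + 2 = hour 29.
Coating waits on dimensional inspection (finishes hour 29, plus 3-hour gap → hour 32), so it starts at hour 32 and finishes at 32 + 9 = hour 41.
Sub-assembly needs all of coating (finishes hour 41, plus 1-hour gap → hour 42); material receipt (finishes hour 9, plus 3-hour gap → hour 12). That puts its earliest start at hour 42; it finishes at 42 + 6 = hour 48.
The earliest everything can be done is hour 48, which is after the deadline of 37, so it is not possible.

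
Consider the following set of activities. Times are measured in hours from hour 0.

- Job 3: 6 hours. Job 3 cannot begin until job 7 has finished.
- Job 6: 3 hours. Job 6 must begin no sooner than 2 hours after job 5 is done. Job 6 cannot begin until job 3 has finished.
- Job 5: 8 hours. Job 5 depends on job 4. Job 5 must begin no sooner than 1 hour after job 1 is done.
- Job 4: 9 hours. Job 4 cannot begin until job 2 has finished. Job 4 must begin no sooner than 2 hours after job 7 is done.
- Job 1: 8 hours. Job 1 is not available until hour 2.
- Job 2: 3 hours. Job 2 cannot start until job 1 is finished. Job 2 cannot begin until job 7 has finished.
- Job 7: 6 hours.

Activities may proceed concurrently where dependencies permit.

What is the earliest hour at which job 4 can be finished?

22

Nothing blocks job 7, so it runs from hour 0 to hour 6.
After its own release at hour 2, job 1 can start at hour 2 and finishes at hour 10.
Job 2 has to wait for job 1 (finishes hour 10); job 7 (finishes hour 6). The latest of these is hour 10, so job 2 runs hour 10 to 10 + 3 = hour 13.
Job 4 needs all of job 2 (finishes hour 13); job 7 (finishes hour 6, plus 2-hour gap → hour 8). That puts its earliest start at hour 13; it finishes at 13 + 9 = hour 22.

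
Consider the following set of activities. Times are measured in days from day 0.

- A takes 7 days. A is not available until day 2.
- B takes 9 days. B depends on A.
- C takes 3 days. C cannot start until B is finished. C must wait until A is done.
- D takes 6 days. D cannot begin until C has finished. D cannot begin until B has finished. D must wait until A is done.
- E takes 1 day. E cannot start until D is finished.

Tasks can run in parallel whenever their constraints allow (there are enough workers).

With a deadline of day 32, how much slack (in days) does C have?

A cannot begin until its own release at day 2. It runs from day 2 to 2 + 7 = day 9.
B waits on A (finishes day 9), so it starts at day 9 and finishes at 9 + 9 = day 18.
C has to wait for B (finishes day 18); A (finishes day 9). The latest of these is day 18, so C runs day 18 to 18 + 3 = day 21.

Working backward from the deadline:
E must finish by day 32; it takes 1 day, so it must start by 32 − 1 = day 31.
Since E (must start by day 31) depends on it, D must finish by day 31. Backing off its 6-day duration gives a latest start of day 25.
C must finish before D (must start by day 25). With a 3-day duration, C must start by 25 − 3 = day 22.
So C can start as early as day 18 and as late as day 22, giving 22 − 18 = 4 days of slack.

4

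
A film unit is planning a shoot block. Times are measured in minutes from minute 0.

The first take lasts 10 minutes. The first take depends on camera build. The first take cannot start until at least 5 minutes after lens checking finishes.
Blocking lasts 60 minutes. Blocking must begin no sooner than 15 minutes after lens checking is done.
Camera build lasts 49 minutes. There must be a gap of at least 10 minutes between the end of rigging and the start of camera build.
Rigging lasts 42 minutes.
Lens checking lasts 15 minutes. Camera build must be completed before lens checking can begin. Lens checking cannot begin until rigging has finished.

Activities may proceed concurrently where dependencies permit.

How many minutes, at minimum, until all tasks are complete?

191

Rigging has no prerequisites, so it starts at minute 0 and finishes at minute 42.
Camera build cannot begin until rigging (finishes minute 42, plus 10-minute gap → minute 52). It runs from minute 52 to 52 + 49 = minute 101.
Lens checking cannot start until camera build (finishes minute 101); rigging (finishes minute 42). The controlling bound is minute 101, so lens checking finishes at 101 + 15 = minute 116.
The first take has to wait for camera build (finishes minute 101); lens checking (finishes minute 116, plus 5-minute gap → minute 121). The latest of these is minute 121, so the first take runs minute 121 to 121 + 10 = minute 131.
After lens checking (finishes minute 116, plus 15-minute gap → minute 131), blocking can start at minute 131 and finishes at minute 191.
All tasks are finished once the last one completes. Finish times: Rigging at 42, Camera build at 101, Lens checking at 116, Blocking at 191, The first take at 131. The latest is minute 191.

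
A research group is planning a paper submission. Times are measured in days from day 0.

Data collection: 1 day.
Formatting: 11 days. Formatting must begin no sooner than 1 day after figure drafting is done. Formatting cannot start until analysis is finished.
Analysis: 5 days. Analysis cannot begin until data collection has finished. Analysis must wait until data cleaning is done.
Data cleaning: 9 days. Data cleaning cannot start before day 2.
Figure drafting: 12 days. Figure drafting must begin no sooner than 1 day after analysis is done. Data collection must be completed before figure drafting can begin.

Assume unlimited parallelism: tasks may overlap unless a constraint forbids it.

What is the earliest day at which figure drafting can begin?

After its own release at day 2, data cleaning can start at day 2 and finishes at day 11.
Data collection can start immediately at day 0; it finishes at day 1.
Analysis cannot start until data collection (finishes day 1); data cleaning (finishes day 11). The controlling bound is day 11, so analysis finishes at 11 + 5 = day 16.
Figure drafting waits on analysis (finishes day 16, plus 1-day gap → day 17); data collection (finishes day 1). The latest of these is day 17, which is the earliest figure drafting can start.

17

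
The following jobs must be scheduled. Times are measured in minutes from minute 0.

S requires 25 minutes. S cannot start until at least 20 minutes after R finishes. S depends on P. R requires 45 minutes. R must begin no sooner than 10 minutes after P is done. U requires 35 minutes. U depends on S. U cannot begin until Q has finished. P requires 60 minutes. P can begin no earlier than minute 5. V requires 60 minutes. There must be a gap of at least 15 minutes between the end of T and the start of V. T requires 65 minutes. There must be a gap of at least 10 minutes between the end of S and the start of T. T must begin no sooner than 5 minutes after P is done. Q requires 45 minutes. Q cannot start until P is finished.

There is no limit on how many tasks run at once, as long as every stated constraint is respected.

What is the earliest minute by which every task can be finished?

315

P cannot begin until its own release at minute 5. It runs from minute 5 to 5 + 60 = minute 65.
R waits on P (finishes minute 65, plus 10-minute gap → minute 75), so it starts at minute 75 and finishes at 75 + 45 = minute 120.
For S: R (finishes minute 120, plus 20-minute gap → minute 140); P (finishes minute 65). Taking the maximum gives a start of minute 140, and it finishes at 140 + 25 = minute 165.
For T: S (finishes minute 165, plus 10-minute gap → minute 175); P (finishes minute 65, plus 5-minute gap → minute 70). Taking the maximum gives a start of minute 175, and it finishes at 175 + 65 = minute 240.
V cannot begin until T (finishes minute 240, plus 15-minute gap → minute 255). It runs from minute 255 to 255 + 60 = minute 315.
Q cannot begin until P (finishes minute 65). It runs from minute 65 to 65 + 45 = minute 110.
For U: S (finishes minute 165); Q (finishes minute 110). Taking the maximum gives a start of minute 165, and it finishes at 165 + 35 = minute 200.
All tasks are finished once the last one completes. Finish times: P at 65, Q at 110, R at 120, S at 165, T at 240, U at 200, V at 315. The latest is minute 315.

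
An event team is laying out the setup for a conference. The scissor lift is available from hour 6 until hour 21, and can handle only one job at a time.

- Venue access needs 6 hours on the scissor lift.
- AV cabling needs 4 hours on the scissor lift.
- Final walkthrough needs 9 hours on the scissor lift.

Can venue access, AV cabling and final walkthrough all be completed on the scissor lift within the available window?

The scissor lift window is 21 − 6 = 15 hours.
Running back to back, the jobs need 6 + 4 + 9 = 19 hours on the scissor lift.
Since 19 > 15, they cannot all fit.

No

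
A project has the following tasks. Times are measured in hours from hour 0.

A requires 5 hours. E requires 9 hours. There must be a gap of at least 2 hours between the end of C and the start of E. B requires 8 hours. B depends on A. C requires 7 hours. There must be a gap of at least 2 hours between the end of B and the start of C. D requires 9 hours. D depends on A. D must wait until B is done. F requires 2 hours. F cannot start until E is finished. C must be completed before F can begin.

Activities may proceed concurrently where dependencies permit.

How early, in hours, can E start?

Nothing blocks A, so it runs from hour 0 to hour 5.
B cannot begin until A (finishes hour 5). It runs from hour 5 to 5 + 8 = hour 13.
C waits on B (finishes hour 13, plus 2-hour gap → hour 15), so it starts at hour 15 and finishes at 15 + 7 = hour 22.
E waits on C (finishes hour 22, plus 2-hour gap → hour 24), so the earliest it can start is hour 24.

24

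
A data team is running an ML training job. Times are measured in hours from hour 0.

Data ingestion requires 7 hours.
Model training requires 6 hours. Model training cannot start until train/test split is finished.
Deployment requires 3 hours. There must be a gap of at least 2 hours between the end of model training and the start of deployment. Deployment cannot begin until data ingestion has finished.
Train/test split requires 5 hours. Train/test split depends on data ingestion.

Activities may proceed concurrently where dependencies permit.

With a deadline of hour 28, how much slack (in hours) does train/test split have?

Nothing blocks data ingestion, so it runs from hour 0 to hour 7.
Train/test split cannot begin until data ingestion (finishes hour 7). It runs from hour 7 to 7 + 5 = hour 12.

Working backward from the deadline:
Nothing follows deployment; the deadline of hour 28 is its only limit. It must start by 28 − 3 = hour 25.
Model training feeds into deployment (must start by hour 25, minus 2-hour gap → hour 23); so model training must finish by hour 23 and therefore start by hour 17.
Since model training (must start by hour 17) depends on it, train/test split must finish by hour 17. Backing off its 5-hour duration gives a latest start of hour 12.
So train/test split can start as early as hour 7 and as late as hour 12, giving 12 − 7 = 5 hours of slack.

5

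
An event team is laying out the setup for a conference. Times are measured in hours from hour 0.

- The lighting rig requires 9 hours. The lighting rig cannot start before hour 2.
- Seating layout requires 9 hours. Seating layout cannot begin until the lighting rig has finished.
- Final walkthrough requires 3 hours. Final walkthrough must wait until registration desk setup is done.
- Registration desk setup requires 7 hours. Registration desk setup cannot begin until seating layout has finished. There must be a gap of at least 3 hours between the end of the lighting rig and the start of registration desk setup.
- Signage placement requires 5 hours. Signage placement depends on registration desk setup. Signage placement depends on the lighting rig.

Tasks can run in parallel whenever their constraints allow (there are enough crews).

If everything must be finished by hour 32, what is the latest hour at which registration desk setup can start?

20

Signage placement has no dependents, so it just needs to finish by hour 32. Starting by 32 − 5 = hour 27 achieves that.
Nothing follows final walkthrough; the deadline of hour 32 is its only limit. It must start by 32 − 3 = hour 29.
Registration desk setup must finish in time for signage placement (must start by hour 27); final walkthrough (must start by hour 29). The tightest is hour 27, so registration desk setup must start by 27 − 7 = hour 20.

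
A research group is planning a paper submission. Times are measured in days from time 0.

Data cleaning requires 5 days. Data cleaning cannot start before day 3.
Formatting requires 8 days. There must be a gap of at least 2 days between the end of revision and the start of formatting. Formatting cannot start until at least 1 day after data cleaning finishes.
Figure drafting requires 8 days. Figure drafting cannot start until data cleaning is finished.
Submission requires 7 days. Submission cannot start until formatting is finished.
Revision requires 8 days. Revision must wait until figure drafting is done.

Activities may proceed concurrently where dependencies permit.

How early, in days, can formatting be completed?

34

Data cleaning cannot begin until its own release at day 3. It runs from day 3 to 3 + 5 = day 8.
Figure drafting waits on data cleaning (finishes day 8), so it starts at day 8 and finishes at 8 + 8 = day 16.
Revision cannot begin until figure drafting (finishes day 16). It runs from day 16 to 16 + 8 = day 24.
For formatting: revision (finishes day 24, plus 2-day gap → day 26); data cleaning (finishes day 8, plus 1-day gap → day 9). Taking the maximum gives a start of day 26, and it finishes at 26 + 8 = day 34.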